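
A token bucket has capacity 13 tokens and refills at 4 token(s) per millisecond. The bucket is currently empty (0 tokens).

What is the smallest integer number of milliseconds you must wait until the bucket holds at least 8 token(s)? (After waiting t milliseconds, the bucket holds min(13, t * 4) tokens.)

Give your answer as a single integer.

Need t * 4 >= 8, so t >= 8/4.
Smallest integer t = ceil(8/4) = 2.

Answer: 2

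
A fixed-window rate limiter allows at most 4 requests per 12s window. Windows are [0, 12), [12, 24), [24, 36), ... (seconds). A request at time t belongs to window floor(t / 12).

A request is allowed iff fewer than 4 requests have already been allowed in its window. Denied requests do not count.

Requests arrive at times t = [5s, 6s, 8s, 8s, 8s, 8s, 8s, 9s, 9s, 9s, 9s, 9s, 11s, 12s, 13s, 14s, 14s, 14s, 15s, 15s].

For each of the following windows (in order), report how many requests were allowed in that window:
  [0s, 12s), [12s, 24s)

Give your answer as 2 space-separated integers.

Processing requests:
  req#1 t=5s (window 0): ALLOW
  req#2 t=6s (window 0): ALLOW
  req#3 t=8s (window 0): ALLOW
  req#4 t=8s (window 0): ALLOW
  req#5 t=8s (window 0): DENY
  req#6 t=8s (window 0): DENY
  req#7 t=8s (window 0): DENY
  req#8 t=9s (window 0): DENY
  req#9 t=9s (window 0): DENY
  req#10 t=9s (window 0): DENY
  req#11 t=9s (window 0): DENY
  req#12 t=9s (window 0): DENY
  req#13 t=11s (window 0): DENY
  req#14 t=12s (window 1): ALLOW
  req#15 t=13s (window 1): ALLOW
  req#16 t=14s (window 1): ALLOW
  req#17 t=14s (window 1): ALLOW
  req#18 t=14s (window 1): DENY
  req#19 t=15s (window 1): DENY
  req#20 t=15s (window 1): DENY

Allowed counts by window: 4 4

Answer: 4 4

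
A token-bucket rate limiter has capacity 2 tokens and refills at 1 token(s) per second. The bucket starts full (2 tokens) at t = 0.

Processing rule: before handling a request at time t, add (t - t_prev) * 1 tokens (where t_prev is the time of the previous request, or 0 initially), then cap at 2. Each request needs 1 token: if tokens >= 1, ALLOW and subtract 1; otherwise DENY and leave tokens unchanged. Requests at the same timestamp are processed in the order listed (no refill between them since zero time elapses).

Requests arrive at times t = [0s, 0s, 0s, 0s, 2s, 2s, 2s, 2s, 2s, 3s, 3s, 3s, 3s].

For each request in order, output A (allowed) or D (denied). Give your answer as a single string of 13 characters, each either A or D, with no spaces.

Simulating step by step:
  req#1 t=0s: ALLOW
  req#2 t=0s: ALLOW
  req#3 t=0s: DENY
  req#4 t=0s: DENY
  req#5 t=2s: ALLOW
  req#6 t=2s: ALLOW
  req#7 t=2s: DENY
  req#8 t=2s: DENY
  req#9 t=2s: DENY
  req#10 t=3s: ALLOW
  req#11 t=3s: DENY
  req#12 t=3s: DENY
  req#13 t=3s: DENY

Answer: AADDAADDDADDD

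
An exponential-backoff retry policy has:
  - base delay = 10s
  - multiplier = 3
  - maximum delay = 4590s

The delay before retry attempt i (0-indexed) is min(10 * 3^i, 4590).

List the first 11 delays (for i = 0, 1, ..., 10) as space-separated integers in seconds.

Computing each delay:
  i=0: min(10*3^0, 4590) = 10
  i=1: min(10*3^1, 4590) = 30
  i=2: min(10*3^2, 4590) = 90
  i=3: min(10*3^3, 4590) = 270
  i=4: min(10*3^4, 4590) = 810
  i=5: min(10*3^5, 4590) = 2430
  i=6: min(10*3^6, 4590) = 4590
  i=7: min(10*3^7, 4590) = 4590
  i=8: min(10*3^8, 4590) = 4590
  i=9: min(10*3^9, 4590) = 4590
  i=10: min(10*3^10, 4590) = 4590

Answer: 10 30 90 270 810 2430 4590 4590 4590 4590 4590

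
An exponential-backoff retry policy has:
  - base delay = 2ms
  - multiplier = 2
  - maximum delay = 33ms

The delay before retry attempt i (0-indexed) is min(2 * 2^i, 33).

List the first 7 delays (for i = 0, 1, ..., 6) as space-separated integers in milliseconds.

Computing each delay:
  i=0: min(2*2^0, 33) = 2
  i=1: min(2*2^1, 33) = 4
  i=2: min(2*2^2, 33) = 8
  i=3: min(2*2^3, 33) = 16
  i=4: min(2*2^4, 33) = 32
  i=5: min(2*2^5, 33) = 33
  i=6: min(2*2^6, 33) = 33

Answer: 2 4 8 16 32 33 33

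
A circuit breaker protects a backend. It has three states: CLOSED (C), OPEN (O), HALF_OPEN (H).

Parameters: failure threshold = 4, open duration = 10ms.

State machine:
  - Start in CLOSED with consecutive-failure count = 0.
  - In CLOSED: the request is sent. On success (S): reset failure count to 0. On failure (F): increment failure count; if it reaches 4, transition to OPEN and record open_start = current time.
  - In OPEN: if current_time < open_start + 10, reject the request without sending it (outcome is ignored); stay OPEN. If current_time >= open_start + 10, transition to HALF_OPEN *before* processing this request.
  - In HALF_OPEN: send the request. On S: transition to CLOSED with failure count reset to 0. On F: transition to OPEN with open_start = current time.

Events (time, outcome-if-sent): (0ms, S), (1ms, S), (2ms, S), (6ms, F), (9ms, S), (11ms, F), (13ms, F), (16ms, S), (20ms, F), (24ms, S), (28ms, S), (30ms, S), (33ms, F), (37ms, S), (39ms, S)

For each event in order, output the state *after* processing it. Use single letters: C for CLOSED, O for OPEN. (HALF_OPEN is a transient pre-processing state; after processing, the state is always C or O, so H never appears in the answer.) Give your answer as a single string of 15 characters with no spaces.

Answer: CCCCCCCCCCCCCCC

Derivation:
State after each event:
  event#1 t=0ms outcome=S: state=CLOSED
  event#2 t=1ms outcome=S: state=CLOSED
  event#3 t=2ms outcome=S: state=CLOSED
  event#4 t=6ms outcome=F: state=CLOSED
  event#5 t=9ms outcome=S: state=CLOSED
  event#6 t=11ms outcome=F: state=CLOSED
  event#7 t=13ms outcome=F: state=CLOSED
  event#8 t=16ms outcome=S: state=CLOSED
  event#9 t=20ms outcome=F: state=CLOSED
  event#10 t=24ms outcome=S: state=CLOSED
  event#11 t=28ms outcome=S: state=CLOSED
  event#12 t=30ms outcome=S: state=CLOSED
  event#13 t=33ms outcome=F: state=CLOSED
  event#14 t=37ms outcome=S: state=CLOSED
  event#15 t=39ms outcome=S: state=CLOSED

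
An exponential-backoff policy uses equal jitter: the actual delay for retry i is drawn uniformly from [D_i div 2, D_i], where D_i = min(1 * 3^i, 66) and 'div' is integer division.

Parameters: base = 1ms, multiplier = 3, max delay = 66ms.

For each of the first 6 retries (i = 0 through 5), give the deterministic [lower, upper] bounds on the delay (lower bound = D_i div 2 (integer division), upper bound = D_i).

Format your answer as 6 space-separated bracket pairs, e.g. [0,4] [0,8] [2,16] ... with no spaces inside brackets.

Answer: [0,1] [1,3] [4,9] [13,27] [33,66] [33,66]

Derivation:
Computing bounds per retry:
  i=0: D_i=min(1*3^0,66)=1, bounds=[0,1]
  i=1: D_i=min(1*3^1,66)=3, bounds=[1,3]
  i=2: D_i=min(1*3^2,66)=9, bounds=[4,9]
  i=3: D_i=min(1*3^3,66)=27, bounds=[13,27]
  i=4: D_i=min(1*3^4,66)=66, bounds=[33,66]
  i=5: D_i=min(1*3^5,66)=66, bounds=[33,66]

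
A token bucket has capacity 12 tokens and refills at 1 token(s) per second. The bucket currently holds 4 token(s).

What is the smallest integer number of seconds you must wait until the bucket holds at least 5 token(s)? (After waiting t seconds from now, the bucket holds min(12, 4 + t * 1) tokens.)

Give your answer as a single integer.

Answer: 1

Derivation:
Need 4 + t * 1 >= 5, so t >= 1/1.
Smallest integer t = ceil(1/1) = 1.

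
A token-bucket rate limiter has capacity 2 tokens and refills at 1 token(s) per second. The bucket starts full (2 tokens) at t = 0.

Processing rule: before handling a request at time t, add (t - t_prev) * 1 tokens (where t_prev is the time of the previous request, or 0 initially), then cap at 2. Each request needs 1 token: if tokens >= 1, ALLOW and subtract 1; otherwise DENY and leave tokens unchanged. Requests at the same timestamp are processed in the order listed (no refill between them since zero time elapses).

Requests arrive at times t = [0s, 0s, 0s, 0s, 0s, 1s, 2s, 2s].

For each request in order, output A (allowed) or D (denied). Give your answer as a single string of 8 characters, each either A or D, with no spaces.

Answer: AADDDAAD

Derivation:
Simulating step by step:
  req#1 t=0s: ALLOW
  req#2 t=0s: ALLOW
  req#3 t=0s: DENY
  req#4 t=0s: DENY
  req#5 t=0s: DENY
  req#6 t=1s: ALLOW
  req#7 t=2s: ALLOW
  req#8 t=2s: DENY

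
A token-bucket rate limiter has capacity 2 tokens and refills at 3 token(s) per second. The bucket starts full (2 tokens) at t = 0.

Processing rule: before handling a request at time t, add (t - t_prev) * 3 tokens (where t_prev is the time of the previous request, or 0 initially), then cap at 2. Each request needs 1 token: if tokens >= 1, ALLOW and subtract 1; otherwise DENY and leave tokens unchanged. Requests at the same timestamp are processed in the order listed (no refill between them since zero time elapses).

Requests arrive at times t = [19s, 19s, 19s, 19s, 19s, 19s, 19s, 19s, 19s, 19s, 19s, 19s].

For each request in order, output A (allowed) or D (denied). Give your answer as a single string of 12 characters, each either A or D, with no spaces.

Simulating step by step:
  req#1 t=19s: ALLOW
  req#2 t=19s: ALLOW
  req#3 t=19s: DENY
  req#4 t=19s: DENY
  req#5 t=19s: DENY
  req#6 t=19s: DENY
  req#7 t=19s: DENY
  req#8 t=19s: DENY
  req#9 t=19s: DENY
  req#10 t=19s: DENY
  req#11 t=19s: DENY
  req#12 t=19s: DENY

Answer: AADDDDDDDDDD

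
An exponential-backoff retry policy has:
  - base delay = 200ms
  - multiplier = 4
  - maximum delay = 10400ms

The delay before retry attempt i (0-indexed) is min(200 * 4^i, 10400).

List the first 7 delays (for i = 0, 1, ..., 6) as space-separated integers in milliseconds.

Computing each delay:
  i=0: min(200*4^0, 10400) = 200
  i=1: min(200*4^1, 10400) = 800
  i=2: min(200*4^2, 10400) = 3200
  i=3: min(200*4^3, 10400) = 10400
  i=4: min(200*4^4, 10400) = 10400
  i=5: min(200*4^5, 10400) = 10400
  i=6: min(200*4^6, 10400) = 10400

Answer: 200 800 3200 10400 10400 10400 10400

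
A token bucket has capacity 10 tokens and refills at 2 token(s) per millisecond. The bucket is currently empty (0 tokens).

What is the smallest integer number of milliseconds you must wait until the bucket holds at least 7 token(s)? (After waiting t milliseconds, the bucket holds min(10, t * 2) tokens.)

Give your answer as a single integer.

Need t * 2 >= 7, so t >= 7/2.
Smallest integer t = ceil(7/2) = 4.

Answer: 4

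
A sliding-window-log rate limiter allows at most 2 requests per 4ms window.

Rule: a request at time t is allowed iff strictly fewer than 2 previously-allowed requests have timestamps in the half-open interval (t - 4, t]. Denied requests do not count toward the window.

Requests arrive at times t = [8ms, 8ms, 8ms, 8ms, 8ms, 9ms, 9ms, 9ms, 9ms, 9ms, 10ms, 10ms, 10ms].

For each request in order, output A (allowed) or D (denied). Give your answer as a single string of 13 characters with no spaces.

Answer: AADDDDDDDDDDD

Derivation:
Tracking allowed requests in the window:
  req#1 t=8ms: ALLOW
  req#2 t=8ms: ALLOW
  req#3 t=8ms: DENY
  req#4 t=8ms: DENY
  req#5 t=8ms: DENY
  req#6 t=9ms: DENY
  req#7 t=9ms: DENY
  req#8 t=9ms: DENY
  req#9 t=9ms: DENY
  req#10 t=9ms: DENY
  req#11 t=10ms: DENY
  req#12 t=10ms: DENY
  req#13 t=10ms: DENY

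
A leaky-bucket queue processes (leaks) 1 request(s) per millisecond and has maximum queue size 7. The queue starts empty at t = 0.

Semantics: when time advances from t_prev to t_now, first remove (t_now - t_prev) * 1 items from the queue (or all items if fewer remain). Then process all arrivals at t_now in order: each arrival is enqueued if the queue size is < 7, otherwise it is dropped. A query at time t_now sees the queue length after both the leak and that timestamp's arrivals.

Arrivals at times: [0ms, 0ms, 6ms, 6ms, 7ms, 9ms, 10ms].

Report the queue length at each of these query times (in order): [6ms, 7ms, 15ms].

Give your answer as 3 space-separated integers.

Queue lengths at query times:
  query t=6ms: backlog = 2
  query t=7ms: backlog = 2
  query t=15ms: backlog = 0

Answer: 2 2 0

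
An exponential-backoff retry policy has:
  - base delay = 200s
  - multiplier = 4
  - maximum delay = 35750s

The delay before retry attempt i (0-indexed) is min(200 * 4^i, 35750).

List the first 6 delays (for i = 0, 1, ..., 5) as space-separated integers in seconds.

Answer: 200 800 3200 12800 35750 35750

Derivation:
Computing each delay:
  i=0: min(200*4^0, 35750) = 200
  i=1: min(200*4^1, 35750) = 800
  i=2: min(200*4^2, 35750) = 3200
  i=3: min(200*4^3, 35750) = 12800
  i=4: min(200*4^4, 35750) = 35750
  i=5: min(200*4^5, 35750) = 35750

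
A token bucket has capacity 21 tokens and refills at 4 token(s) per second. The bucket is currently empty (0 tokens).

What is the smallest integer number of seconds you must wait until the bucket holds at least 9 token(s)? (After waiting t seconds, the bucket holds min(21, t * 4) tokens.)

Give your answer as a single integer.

Need t * 4 >= 9, so t >= 9/4.
Smallest integer t = ceil(9/4) = 3.

Answer: 3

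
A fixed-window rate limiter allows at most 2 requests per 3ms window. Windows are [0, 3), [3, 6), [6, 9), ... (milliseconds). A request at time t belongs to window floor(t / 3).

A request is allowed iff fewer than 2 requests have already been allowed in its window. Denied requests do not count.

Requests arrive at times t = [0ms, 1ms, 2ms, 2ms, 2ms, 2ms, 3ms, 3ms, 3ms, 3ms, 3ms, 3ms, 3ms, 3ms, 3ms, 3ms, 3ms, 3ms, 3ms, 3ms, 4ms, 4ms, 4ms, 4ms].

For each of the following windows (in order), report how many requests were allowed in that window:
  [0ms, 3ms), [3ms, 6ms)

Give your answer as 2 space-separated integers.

Processing requests:
  req#1 t=0ms (window 0): ALLOW
  req#2 t=1ms (window 0): ALLOW
  req#3 t=2ms (window 0): DENY
  req#4 t=2ms (window 0): DENY
  req#5 t=2ms (window 0): DENY
  req#6 t=2ms (window 0): DENY
  req#7 t=3ms (window 1): ALLOW
  req#8 t=3ms (window 1): ALLOW
  req#9 t=3ms (window 1): DENY
  req#10 t=3ms (window 1): DENY
  req#11 t=3ms (window 1): DENY
  req#12 t=3ms (window 1): DENY
  req#13 t=3ms (window 1): DENY
  req#14 t=3ms (window 1): DENY
  req#15 t=3ms (window 1): DENY
  req#16 t=3ms (window 1): DENY
  req#17 t=3ms (window 1): DENY
  req#18 t=3ms (window 1): DENY
  req#19 t=3ms (window 1): DENY
  req#20 t=3ms (window 1): DENY
  req#21 t=4ms (window 1): DENY
  req#22 t=4ms (window 1): DENY
  req#23 t=4ms (window 1): DENY
  req#24 t=4ms (window 1): DENY

Allowed counts by window: 2 2

Answer: 2 2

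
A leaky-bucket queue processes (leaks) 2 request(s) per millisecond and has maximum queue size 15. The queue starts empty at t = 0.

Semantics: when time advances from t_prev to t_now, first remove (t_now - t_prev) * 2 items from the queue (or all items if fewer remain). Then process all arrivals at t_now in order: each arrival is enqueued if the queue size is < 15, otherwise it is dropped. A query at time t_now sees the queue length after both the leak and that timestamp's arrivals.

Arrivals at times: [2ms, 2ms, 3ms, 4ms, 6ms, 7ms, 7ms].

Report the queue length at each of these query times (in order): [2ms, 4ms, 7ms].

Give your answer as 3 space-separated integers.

Queue lengths at query times:
  query t=2ms: backlog = 2
  query t=4ms: backlog = 1
  query t=7ms: backlog = 2

Answer: 2 1 2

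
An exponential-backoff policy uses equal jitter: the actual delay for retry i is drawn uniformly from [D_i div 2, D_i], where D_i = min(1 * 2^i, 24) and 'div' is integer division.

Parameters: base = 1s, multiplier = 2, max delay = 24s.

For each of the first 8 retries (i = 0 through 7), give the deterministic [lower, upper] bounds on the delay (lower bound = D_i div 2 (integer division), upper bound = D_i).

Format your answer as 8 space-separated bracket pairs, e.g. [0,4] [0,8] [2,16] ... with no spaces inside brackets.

Answer: [0,1] [1,2] [2,4] [4,8] [8,16] [12,24] [12,24] [12,24]

Derivation:
Computing bounds per retry:
  i=0: D_i=min(1*2^0,24)=1, bounds=[0,1]
  i=1: D_i=min(1*2^1,24)=2, bounds=[1,2]
  i=2: D_i=min(1*2^2,24)=4, bounds=[2,4]
  i=3: D_i=min(1*2^3,24)=8, bounds=[4,8]
  i=4: D_i=min(1*2^4,24)=16, bounds=[8,16]
  i=5: D_i=min(1*2^5,24)=24, bounds=[12,24]
  i=6: D_i=min(1*2^6,24)=24, bounds=[12,24]
  i=7: D_i=min(1*2^7,24)=24, bounds=[12,24]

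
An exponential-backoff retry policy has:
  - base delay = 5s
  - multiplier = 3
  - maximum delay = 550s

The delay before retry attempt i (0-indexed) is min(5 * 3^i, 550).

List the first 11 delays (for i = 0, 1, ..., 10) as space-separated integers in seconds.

Computing each delay:
  i=0: min(5*3^0, 550) = 5
  i=1: min(5*3^1, 550) = 15
  i=2: min(5*3^2, 550) = 45
  i=3: min(5*3^3, 550) = 135
  i=4: min(5*3^4, 550) = 405
  i=5: min(5*3^5, 550) = 550
  i=6: min(5*3^6, 550) = 550
  i=7: min(5*3^7, 550) = 550
  i=8: min(5*3^8, 550) = 550
  i=9: min(5*3^9, 550) = 550
  i=10: min(5*3^10, 550) = 550

Answer: 5 15 45 135 405 550 550 550 550 550 550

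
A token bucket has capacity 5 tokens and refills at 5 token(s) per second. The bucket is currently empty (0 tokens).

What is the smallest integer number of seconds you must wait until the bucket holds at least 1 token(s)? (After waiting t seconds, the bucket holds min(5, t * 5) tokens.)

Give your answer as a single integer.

Need t * 5 >= 1, so t >= 1/5.
Smallest integer t = ceil(1/5) = 1.

Answer: 1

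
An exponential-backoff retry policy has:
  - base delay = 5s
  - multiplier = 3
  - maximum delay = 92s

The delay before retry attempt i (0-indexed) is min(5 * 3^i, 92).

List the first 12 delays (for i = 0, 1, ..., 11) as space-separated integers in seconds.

Answer: 5 15 45 92 92 92 92 92 92 92 92 92

Derivation:
Computing each delay:
  i=0: min(5*3^0, 92) = 5
  i=1: min(5*3^1, 92) = 15
  i=2: min(5*3^2, 92) = 45
  i=3: min(5*3^3, 92) = 92
  i=4: min(5*3^4, 92) = 92
  i=5: min(5*3^5, 92) = 92
  i=6: min(5*3^6, 92) = 92
  i=7: min(5*3^7, 92) = 92
  i=8: min(5*3^8, 92) = 92
  i=9: min(5*3^9, 92) = 92
  i=10: min(5*3^10, 92) = 92
  i=11: min(5*3^11, 92) = 92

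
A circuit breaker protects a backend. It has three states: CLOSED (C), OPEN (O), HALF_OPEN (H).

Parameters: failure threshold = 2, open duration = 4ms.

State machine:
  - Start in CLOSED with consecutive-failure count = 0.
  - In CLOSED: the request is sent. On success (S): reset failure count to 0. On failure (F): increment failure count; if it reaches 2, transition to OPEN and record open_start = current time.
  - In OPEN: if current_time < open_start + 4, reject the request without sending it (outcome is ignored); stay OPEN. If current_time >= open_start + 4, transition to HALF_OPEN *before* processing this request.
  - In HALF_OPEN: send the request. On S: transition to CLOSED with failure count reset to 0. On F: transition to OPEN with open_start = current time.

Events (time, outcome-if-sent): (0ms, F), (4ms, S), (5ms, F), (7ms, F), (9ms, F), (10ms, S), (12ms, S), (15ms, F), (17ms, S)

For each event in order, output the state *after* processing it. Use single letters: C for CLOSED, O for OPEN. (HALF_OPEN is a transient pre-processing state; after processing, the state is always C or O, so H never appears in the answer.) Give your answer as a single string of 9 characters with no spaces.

State after each event:
  event#1 t=0ms outcome=F: state=CLOSED
  event#2 t=4ms outcome=S: state=CLOSED
  event#3 t=5ms outcome=F: state=CLOSED
  event#4 t=7ms outcome=F: state=OPEN
  event#5 t=9ms outcome=F: state=OPEN
  event#6 t=10ms outcome=S: state=OPEN
  event#7 t=12ms outcome=S: state=CLOSED
  event#8 t=15ms outcome=F: state=CLOSED
  event#9 t=17ms outcome=S: state=CLOSED

Answer: CCCOOOCCC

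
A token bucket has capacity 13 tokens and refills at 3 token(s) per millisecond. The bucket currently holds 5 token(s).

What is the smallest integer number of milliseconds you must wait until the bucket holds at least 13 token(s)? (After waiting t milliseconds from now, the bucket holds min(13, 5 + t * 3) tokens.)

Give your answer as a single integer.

Answer: 3

Derivation:
Need 5 + t * 3 >= 13, so t >= 8/3.
Smallest integer t = ceil(8/3) = 3.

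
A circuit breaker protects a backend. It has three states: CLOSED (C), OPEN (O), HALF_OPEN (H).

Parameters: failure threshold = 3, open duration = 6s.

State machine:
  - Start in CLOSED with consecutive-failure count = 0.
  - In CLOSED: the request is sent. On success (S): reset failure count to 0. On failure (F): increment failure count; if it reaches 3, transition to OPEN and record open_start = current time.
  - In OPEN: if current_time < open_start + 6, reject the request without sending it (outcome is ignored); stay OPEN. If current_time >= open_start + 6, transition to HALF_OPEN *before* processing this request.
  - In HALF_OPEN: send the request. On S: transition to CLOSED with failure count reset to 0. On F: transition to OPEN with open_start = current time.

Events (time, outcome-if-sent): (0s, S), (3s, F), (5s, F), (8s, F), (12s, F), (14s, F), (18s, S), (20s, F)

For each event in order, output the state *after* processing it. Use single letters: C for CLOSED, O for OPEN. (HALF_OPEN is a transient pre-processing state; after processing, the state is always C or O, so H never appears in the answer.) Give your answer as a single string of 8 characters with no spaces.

State after each event:
  event#1 t=0s outcome=S: state=CLOSED
  event#2 t=3s outcome=F: state=CLOSED
  event#3 t=5s outcome=F: state=CLOSED
  event#4 t=8s outcome=F: state=OPEN
  event#5 t=12s outcome=F: state=OPEN
  event#6 t=14s outcome=F: state=OPEN
  event#7 t=18s outcome=S: state=OPEN
  event#8 t=20s outcome=F: state=OPEN

Answer: CCCOOOOO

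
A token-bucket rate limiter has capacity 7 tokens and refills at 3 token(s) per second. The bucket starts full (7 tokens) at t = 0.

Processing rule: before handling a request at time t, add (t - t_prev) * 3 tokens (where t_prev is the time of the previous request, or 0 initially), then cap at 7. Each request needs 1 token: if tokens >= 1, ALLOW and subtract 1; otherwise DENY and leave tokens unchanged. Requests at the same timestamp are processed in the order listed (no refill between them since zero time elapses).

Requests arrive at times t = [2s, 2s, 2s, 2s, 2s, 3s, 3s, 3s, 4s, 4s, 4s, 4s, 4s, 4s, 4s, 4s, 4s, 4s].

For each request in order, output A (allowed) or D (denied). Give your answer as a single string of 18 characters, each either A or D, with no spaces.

Simulating step by step:
  req#1 t=2s: ALLOW
  req#2 t=2s: ALLOW
  req#3 t=2s: ALLOW
  req#4 t=2s: ALLOW
  req#5 t=2s: ALLOW
  req#6 t=3s: ALLOW
  req#7 t=3s: ALLOW
  req#8 t=3s: ALLOW
  req#9 t=4s: ALLOW
  req#10 t=4s: ALLOW
  req#11 t=4s: ALLOW
  req#12 t=4s: ALLOW
  req#13 t=4s: ALLOW
  req#14 t=4s: DENY
  req#15 t=4s: DENY
  req#16 t=4s: DENY
  req#17 t=4s: DENY
  req#18 t=4s: DENY

Answer: AAAAAAAAAAAAADDDDD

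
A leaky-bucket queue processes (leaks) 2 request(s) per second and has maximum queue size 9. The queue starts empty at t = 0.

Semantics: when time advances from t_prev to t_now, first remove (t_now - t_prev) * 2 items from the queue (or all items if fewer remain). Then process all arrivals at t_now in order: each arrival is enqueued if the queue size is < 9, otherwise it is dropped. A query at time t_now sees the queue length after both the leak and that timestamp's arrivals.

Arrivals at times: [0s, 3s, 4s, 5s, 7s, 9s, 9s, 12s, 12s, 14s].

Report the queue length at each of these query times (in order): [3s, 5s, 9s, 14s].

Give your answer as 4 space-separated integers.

Answer: 1 1 2 1

Derivation:
Queue lengths at query times:
  query t=3s: backlog = 1
  query t=5s: backlog = 1
  query t=9s: backlog = 2
  query t=14s: backlog = 1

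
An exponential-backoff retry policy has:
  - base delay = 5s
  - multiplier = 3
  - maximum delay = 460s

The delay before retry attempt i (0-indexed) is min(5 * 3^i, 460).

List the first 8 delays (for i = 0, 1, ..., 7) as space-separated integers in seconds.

Answer: 5 15 45 135 405 460 460 460

Derivation:
Computing each delay:
  i=0: min(5*3^0, 460) = 5
  i=1: min(5*3^1, 460) = 15
  i=2: min(5*3^2, 460) = 45
  i=3: min(5*3^3, 460) = 135
  i=4: min(5*3^4, 460) = 405
  i=5: min(5*3^5, 460) = 460
  i=6: min(5*3^6, 460) = 460
  i=7: min(5*3^7, 460) = 460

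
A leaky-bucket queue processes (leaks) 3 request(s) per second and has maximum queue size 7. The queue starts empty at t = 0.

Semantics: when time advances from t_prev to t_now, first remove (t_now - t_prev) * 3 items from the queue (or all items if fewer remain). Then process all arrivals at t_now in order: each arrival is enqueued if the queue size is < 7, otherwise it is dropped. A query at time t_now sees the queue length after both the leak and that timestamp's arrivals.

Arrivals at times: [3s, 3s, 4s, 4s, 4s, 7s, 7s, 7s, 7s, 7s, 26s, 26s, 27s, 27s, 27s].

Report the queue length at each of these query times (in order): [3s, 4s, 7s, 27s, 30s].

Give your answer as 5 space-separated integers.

Answer: 2 3 5 3 0

Derivation:
Queue lengths at query times:
  query t=3s: backlog = 2
  query t=4s: backlog = 3
  query t=7s: backlog = 5
  query t=27s: backlog = 3
  query t=30s: backlog = 0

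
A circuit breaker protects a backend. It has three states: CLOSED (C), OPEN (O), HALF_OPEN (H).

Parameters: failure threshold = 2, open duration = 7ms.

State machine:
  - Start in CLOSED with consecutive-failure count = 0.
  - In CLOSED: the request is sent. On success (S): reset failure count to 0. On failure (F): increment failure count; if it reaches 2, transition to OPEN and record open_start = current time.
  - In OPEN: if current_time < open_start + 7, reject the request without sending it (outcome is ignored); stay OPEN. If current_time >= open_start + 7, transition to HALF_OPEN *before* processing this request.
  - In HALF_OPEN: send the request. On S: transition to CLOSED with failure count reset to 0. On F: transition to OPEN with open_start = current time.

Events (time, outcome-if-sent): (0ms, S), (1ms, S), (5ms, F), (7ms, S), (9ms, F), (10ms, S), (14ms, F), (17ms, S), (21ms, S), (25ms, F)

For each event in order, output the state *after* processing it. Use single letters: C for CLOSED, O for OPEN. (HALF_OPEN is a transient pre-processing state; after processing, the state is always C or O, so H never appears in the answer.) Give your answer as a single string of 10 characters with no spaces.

State after each event:
  event#1 t=0ms outcome=S: state=CLOSED
  event#2 t=1ms outcome=S: state=CLOSED
  event#3 t=5ms outcome=F: state=CLOSED
  event#4 t=7ms outcome=S: state=CLOSED
  event#5 t=9ms outcome=F: state=CLOSED
  event#6 t=10ms outcome=S: state=CLOSED
  event#7 t=14ms outcome=F: state=CLOSED
  event#8 t=17ms outcome=S: state=CLOSED
  event#9 t=21ms outcome=S: state=CLOSED
  event#10 t=25ms outcome=F: state=CLOSED

Answer: CCCCCCCCCC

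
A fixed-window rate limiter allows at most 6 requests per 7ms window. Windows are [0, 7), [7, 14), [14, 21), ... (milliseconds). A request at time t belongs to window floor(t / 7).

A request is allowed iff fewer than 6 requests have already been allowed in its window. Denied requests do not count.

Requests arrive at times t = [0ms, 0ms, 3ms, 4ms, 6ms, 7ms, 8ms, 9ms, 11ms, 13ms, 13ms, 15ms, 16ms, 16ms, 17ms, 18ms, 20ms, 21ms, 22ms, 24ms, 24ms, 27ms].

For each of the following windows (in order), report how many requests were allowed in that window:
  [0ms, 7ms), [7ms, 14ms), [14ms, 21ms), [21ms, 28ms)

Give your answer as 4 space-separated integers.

Answer: 5 6 6 5

Derivation:
Processing requests:
  req#1 t=0ms (window 0): ALLOW
  req#2 t=0ms (window 0): ALLOW
  req#3 t=3ms (window 0): ALLOW
  req#4 t=4ms (window 0): ALLOW
  req#5 t=6ms (window 0): ALLOW
  req#6 t=7ms (window 1): ALLOW
  req#7 t=8ms (window 1): ALLOW
  req#8 t=9ms (window 1): ALLOW
  req#9 t=11ms (window 1): ALLOW
  req#10 t=13ms (window 1): ALLOW
  req#11 t=13ms (window 1): ALLOW
  req#12 t=15ms (window 2): ALLOW
  req#13 t=16ms (window 2): ALLOW
  req#14 t=16ms (window 2): ALLOW
  req#15 t=17ms (window 2): ALLOW
  req#16 t=18ms (window 2): ALLOW
  req#17 t=20ms (window 2): ALLOW
  req#18 t=21ms (window 3): ALLOW
  req#19 t=22ms (window 3): ALLOW
  req#20 t=24ms (window 3): ALLOW
  req#21 t=24ms (window 3): ALLOW
  req#22 t=27ms (window 3): ALLOW

Allowed counts by window: 5 6 6 5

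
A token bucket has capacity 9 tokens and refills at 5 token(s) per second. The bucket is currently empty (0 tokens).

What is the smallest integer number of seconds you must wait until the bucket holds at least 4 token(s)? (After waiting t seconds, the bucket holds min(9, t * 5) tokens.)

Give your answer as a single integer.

Answer: 1

Derivation:
Need t * 5 >= 4, so t >= 4/5.
Smallest integer t = ceil(4/5) = 1.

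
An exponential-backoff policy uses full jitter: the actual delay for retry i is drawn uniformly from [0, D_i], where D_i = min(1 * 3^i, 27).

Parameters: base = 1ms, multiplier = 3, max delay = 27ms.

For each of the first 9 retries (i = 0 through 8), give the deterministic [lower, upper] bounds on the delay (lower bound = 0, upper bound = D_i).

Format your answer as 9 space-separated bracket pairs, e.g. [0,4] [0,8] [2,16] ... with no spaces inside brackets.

Answer: [0,1] [0,3] [0,9] [0,27] [0,27] [0,27] [0,27] [0,27] [0,27]

Derivation:
Computing bounds per retry:
  i=0: D_i=min(1*3^0,27)=1, bounds=[0,1]
  i=1: D_i=min(1*3^1,27)=3, bounds=[0,3]
  i=2: D_i=min(1*3^2,27)=9, bounds=[0,9]
  i=3: D_i=min(1*3^3,27)=27, bounds=[0,27]
  i=4: D_i=min(1*3^4,27)=27, bounds=[0,27]
  i=5: D_i=min(1*3^5,27)=27, bounds=[0,27]
  i=6: D_i=min(1*3^6,27)=27, bounds=[0,27]
  i=7: D_i=min(1*3^7,27)=27, bounds=[0,27]
  i=8: D_i=min(1*3^8,27)=27, bounds=[0,27]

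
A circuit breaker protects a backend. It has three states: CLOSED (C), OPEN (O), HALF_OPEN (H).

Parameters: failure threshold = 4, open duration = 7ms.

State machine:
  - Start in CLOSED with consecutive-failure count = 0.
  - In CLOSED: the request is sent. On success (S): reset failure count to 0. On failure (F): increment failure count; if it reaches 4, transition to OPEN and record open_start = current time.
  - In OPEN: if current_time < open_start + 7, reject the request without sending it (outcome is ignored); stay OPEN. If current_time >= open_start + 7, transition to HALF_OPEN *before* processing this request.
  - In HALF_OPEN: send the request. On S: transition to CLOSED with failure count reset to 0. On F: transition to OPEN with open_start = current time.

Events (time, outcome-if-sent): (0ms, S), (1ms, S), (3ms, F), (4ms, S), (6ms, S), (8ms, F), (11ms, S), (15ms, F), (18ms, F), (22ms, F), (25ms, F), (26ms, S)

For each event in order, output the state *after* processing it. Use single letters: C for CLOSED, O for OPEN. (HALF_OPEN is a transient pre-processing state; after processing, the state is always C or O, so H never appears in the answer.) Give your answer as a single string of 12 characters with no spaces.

State after each event:
  event#1 t=0ms outcome=S: state=CLOSED
  event#2 t=1ms outcome=S: state=CLOSED
  event#3 t=3ms outcome=F: state=CLOSED
  event#4 t=4ms outcome=S: state=CLOSED
  event#5 t=6ms outcome=S: state=CLOSED
  event#6 t=8ms outcome=F: state=CLOSED
  event#7 t=11ms outcome=S: state=CLOSED
  event#8 t=15ms outcome=F: state=CLOSED
  event#9 t=18ms outcome=F: state=CLOSED
  event#10 t=22ms outcome=F: state=CLOSED
  event#11 t=25ms outcome=F: state=OPEN
  event#12 t=26ms outcome=S: state=OPEN

Answer: CCCCCCCCCCOO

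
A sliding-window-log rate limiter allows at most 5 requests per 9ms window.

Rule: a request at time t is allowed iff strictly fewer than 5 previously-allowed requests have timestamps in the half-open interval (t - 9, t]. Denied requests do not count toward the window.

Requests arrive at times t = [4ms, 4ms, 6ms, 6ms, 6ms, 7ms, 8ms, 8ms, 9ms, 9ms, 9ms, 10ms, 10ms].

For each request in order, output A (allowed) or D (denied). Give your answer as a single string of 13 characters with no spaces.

Tracking allowed requests in the window:
  req#1 t=4ms: ALLOW
  req#2 t=4ms: ALLOW
  req#3 t=6ms: ALLOW
  req#4 t=6ms: ALLOW
  req#5 t=6ms: ALLOW
  req#6 t=7ms: DENY
  req#7 t=8ms: DENY
  req#8 t=8ms: DENY
  req#9 t=9ms: DENY
  req#10 t=9ms: DENY
  req#11 t=9ms: DENY
  req#12 t=10ms: DENY
  req#13 t=10ms: DENY

Answer: AAAAADDDDDDDD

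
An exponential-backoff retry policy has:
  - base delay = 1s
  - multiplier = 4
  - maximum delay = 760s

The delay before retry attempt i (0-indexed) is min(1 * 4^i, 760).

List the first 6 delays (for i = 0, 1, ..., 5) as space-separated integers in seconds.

Answer: 1 4 16 64 256 760

Derivation:
Computing each delay:
  i=0: min(1*4^0, 760) = 1
  i=1: min(1*4^1, 760) = 4
  i=2: min(1*4^2, 760) = 16
  i=3: min(1*4^3, 760) = 64
  i=4: min(1*4^4, 760) = 256
  i=5: min(1*4^5, 760) = 760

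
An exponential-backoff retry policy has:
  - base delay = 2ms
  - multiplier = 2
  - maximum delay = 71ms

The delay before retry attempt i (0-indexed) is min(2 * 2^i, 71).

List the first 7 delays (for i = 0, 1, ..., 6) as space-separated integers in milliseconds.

Answer: 2 4 8 16 32 64 71

Derivation:
Computing each delay:
  i=0: min(2*2^0, 71) = 2
  i=1: min(2*2^1, 71) = 4
  i=2: min(2*2^2, 71) = 8
  i=3: min(2*2^3, 71) = 16
  i=4: min(2*2^4, 71) = 32
  i=5: min(2*2^5, 71) = 64
  i=6: min(2*2^6, 71) = 71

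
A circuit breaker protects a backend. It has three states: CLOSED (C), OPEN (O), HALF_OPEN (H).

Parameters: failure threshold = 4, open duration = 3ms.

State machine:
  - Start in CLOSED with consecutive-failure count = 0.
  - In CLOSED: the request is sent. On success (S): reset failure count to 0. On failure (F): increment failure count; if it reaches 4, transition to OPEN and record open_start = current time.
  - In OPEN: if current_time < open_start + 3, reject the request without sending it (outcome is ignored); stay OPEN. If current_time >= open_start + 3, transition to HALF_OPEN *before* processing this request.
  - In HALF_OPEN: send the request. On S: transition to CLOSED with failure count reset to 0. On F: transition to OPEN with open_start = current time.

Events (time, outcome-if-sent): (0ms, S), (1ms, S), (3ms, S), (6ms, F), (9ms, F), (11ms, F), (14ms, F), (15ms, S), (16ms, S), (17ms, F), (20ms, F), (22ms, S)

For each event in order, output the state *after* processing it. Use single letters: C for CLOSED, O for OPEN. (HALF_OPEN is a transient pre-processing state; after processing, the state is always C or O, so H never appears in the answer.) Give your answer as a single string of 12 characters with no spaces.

State after each event:
  event#1 t=0ms outcome=S: state=CLOSED
  event#2 t=1ms outcome=S: state=CLOSED
  event#3 t=3ms outcome=S: state=CLOSED
  event#4 t=6ms outcome=F: state=CLOSED
  event#5 t=9ms outcome=F: state=CLOSED
  event#6 t=11ms outcome=F: state=CLOSED
  event#7 t=14ms outcome=F: state=OPEN
  event#8 t=15ms outcome=S: state=OPEN
  event#9 t=16ms outcome=S: state=OPEN
  event#10 t=17ms outcome=F: state=OPEN
  event#11 t=20ms outcome=F: state=OPEN
  event#12 t=22ms outcome=S: state=OPEN

Answer: CCCCCCOOOOOO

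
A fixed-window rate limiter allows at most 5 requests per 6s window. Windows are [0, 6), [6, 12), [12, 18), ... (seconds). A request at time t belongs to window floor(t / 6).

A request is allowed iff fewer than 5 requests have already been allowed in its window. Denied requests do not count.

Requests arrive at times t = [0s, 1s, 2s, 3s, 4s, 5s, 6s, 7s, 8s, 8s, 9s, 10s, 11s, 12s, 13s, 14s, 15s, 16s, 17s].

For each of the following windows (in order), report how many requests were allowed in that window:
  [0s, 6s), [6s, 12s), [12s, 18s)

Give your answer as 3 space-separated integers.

Answer: 5 5 5

Derivation:
Processing requests:
  req#1 t=0s (window 0): ALLOW
  req#2 t=1s (window 0): ALLOW
  req#3 t=2s (window 0): ALLOW
  req#4 t=3s (window 0): ALLOW
  req#5 t=4s (window 0): ALLOW
  req#6 t=5s (window 0): DENY
  req#7 t=6s (window 1): ALLOW
  req#8 t=7s (window 1): ALLOW
  req#9 t=8s (window 1): ALLOW
  req#10 t=8s (window 1): ALLOW
  req#11 t=9s (window 1): ALLOW
  req#12 t=10s (window 1): DENY
  req#13 t=11s (window 1): DENY
  req#14 t=12s (window 2): ALLOW
  req#15 t=13s (window 2): ALLOW
  req#16 t=14s (window 2): ALLOW
  req#17 t=15s (window 2): ALLOW
  req#18 t=16s (window 2): ALLOW
  req#19 t=17s (window 2): DENY

Allowed counts by window: 5 5 5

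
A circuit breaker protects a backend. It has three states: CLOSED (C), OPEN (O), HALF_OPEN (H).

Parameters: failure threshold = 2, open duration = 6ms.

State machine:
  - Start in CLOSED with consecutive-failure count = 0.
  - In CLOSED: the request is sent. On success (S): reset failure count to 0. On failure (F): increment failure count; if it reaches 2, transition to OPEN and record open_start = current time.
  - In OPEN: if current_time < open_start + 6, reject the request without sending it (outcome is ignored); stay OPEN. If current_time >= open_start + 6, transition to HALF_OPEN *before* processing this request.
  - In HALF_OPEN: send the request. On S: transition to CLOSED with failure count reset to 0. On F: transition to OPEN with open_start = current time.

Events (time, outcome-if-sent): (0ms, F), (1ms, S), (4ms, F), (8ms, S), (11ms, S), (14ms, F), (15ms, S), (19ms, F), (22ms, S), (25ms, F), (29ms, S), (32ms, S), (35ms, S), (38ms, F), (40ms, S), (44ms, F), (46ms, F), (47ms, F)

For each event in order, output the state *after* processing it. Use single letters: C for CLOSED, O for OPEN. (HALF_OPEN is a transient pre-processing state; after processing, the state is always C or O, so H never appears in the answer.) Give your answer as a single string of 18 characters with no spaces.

Answer: CCCCCCCCCCCCCCCCOO

Derivation:
State after each event:
  event#1 t=0ms outcome=F: state=CLOSED
  event#2 t=1ms outcome=S: state=CLOSED
  event#3 t=4ms outcome=F: state=CLOSED
  event#4 t=8ms outcome=S: state=CLOSED
  event#5 t=11ms outcome=S: state=CLOSED
  event#6 t=14ms outcome=F: state=CLOSED
  event#7 t=15ms outcome=S: state=CLOSED
  event#8 t=19ms outcome=F: state=CLOSED
  event#9 t=22ms outcome=S: state=CLOSED
  event#10 t=25ms outcome=F: state=CLOSED
  event#11 t=29ms outcome=S: state=CLOSED
  event#12 t=32ms outcome=S: state=CLOSED
  event#13 t=35ms outcome=S: state=CLOSED
  event#14 t=38ms outcome=F: state=CLOSED
  event#15 t=40ms outcome=S: state=CLOSED
  event#16 t=44ms outcome=F: state=CLOSED
  event#17 t=46ms outcome=F: state=OPEN
  event#18 t=47ms outcome=F: state=OPEN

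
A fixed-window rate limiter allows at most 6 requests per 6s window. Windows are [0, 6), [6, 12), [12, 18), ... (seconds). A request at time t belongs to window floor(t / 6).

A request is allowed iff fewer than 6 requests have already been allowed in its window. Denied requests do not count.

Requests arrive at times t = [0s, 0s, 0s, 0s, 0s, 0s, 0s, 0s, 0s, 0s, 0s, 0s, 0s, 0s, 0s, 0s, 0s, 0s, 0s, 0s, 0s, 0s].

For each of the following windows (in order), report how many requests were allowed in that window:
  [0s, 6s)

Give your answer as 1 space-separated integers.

Processing requests:
  req#1 t=0s (window 0): ALLOW
  req#2 t=0s (window 0): ALLOW
  req#3 t=0s (window 0): ALLOW
  req#4 t=0s (window 0): ALLOW
  req#5 t=0s (window 0): ALLOW
  req#6 t=0s (window 0): ALLOW
  req#7 t=0s (window 0): DENY
  req#8 t=0s (window 0): DENY
  req#9 t=0s (window 0): DENY
  req#10 t=0s (window 0): DENY
  req#11 t=0s (window 0): DENY
  req#12 t=0s (window 0): DENY
  req#13 t=0s (window 0): DENY
  req#14 t=0s (window 0): DENY
  req#15 t=0s (window 0): DENY
  req#16 t=0s (window 0): DENY
  req#17 t=0s (window 0): DENY
  req#18 t=0s (window 0): DENY
  req#19 t=0s (window 0): DENY
  req#20 t=0s (window 0): DENY
  req#21 t=0s (window 0): DENY
  req#22 t=0s (window 0): DENY

Allowed counts by window: 6

Answer: 6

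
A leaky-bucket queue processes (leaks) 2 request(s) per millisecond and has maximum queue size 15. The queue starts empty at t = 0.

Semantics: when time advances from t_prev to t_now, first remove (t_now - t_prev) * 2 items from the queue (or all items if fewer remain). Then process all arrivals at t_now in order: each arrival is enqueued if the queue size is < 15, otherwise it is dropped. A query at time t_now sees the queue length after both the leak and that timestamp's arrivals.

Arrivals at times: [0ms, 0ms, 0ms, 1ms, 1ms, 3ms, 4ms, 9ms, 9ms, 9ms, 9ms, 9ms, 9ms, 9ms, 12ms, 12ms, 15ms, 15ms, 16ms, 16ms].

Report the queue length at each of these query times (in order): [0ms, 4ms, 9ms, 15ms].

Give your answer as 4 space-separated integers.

Queue lengths at query times:
  query t=0ms: backlog = 3
  query t=4ms: backlog = 1
  query t=9ms: backlog = 7
  query t=15ms: backlog = 2

Answer: 3 1 7 2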